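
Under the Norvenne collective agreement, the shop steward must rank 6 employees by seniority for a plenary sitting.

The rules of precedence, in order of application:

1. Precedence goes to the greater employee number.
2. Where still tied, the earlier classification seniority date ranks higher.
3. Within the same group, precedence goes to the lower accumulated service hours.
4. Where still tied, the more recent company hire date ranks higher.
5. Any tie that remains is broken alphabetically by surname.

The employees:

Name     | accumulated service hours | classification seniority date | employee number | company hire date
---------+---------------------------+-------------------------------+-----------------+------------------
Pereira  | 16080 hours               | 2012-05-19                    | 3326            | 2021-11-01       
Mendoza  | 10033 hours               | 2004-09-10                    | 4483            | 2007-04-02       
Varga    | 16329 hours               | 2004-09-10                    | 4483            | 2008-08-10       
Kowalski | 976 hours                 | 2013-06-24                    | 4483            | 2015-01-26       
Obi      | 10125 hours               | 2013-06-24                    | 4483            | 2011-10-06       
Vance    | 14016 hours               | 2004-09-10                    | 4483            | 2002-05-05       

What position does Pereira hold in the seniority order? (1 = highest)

By employee number (higher first): Mendoza, Vance, Varga, Kowalski and Obi (each 4483); then Pereira (3326).
Among Mendoza, Vance, Varga, Kowalski and Obi, by classification seniority date (earlier first): Mendoza, Vance and Varga (2004-09-10) before Kowalski and Obi (2013-06-24).
Among Mendoza, Vance and Varga, by accumulated service hours (lower first): Mendoza (10033 hours) before Vance (14016 hours) before Varga (16329 hours).
Among Kowalski and Obi, by accumulated service hours (lower first): Kowalski (976 hours) before Obi (10125 hours).
Order: Mendoza, Vance, Varga, Kowalski, Obi, Pereira. So position 6.

6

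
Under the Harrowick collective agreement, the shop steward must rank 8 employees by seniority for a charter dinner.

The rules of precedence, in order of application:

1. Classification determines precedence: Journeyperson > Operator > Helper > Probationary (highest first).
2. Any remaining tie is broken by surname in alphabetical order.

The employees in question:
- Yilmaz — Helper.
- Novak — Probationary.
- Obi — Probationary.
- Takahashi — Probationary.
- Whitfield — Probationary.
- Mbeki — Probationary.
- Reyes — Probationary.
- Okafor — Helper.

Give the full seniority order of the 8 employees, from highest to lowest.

By classification: Okafor and Yilmaz (Helper); then Mbeki, Novak, Obi, Reyes, Takahashi and Whitfield (Probationary).
Among Okafor and Yilmaz, alphabetically by surname: Okafor before Yilmaz.
Among Mbeki, Novak, Obi, Reyes, Takahashi and Whitfield, alphabetically by surname: Mbeki before Novak before Obi before Reyes before Takahashi before Whitfield.
Full order: Okafor, Yilmaz, Mbeki, Novak, Obi, Reyes, Takahashi, Whitfield.

Okafor, Yilmaz, Mbeki, Novak, Obi, Reyes, Takahashi, Whitfield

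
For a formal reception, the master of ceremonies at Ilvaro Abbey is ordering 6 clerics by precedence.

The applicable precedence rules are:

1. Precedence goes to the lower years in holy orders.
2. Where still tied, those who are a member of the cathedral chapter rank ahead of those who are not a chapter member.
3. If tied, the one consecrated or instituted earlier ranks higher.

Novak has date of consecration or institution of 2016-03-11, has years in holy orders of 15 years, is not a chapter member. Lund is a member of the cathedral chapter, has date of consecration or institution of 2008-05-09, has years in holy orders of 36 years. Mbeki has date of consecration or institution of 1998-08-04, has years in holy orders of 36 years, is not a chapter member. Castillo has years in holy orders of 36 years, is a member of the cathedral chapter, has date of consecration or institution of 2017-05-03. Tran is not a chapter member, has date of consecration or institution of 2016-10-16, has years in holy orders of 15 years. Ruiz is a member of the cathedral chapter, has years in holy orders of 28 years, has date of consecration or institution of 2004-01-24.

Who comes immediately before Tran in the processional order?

Novak

By years in holy orders (lower first): Novak and Tran (both 15 years); then Ruiz (28 years); then Lund, Castillo and Mbeki (each 36 years).
Novak and Tran are each not a chapter member, so the next rule applies.
Among Novak and Tran, by date of consecration or institution (earlier first): Novak (2016-03-11) before Tran (2016-10-16).
Among Lund, Castillo and Mbeki, a member of the cathedral chapter before not a chapter member: Lund and Castillo (a member of the cathedral chapter) before Mbeki (not a chapter member).
Among Lund and Castillo, by date of consecration or institution (earlier first): Lund (2008-05-09) before Castillo (2017-05-03).
Order: Novak, Tran, Ruiz, Lund, Castillo, Mbeki.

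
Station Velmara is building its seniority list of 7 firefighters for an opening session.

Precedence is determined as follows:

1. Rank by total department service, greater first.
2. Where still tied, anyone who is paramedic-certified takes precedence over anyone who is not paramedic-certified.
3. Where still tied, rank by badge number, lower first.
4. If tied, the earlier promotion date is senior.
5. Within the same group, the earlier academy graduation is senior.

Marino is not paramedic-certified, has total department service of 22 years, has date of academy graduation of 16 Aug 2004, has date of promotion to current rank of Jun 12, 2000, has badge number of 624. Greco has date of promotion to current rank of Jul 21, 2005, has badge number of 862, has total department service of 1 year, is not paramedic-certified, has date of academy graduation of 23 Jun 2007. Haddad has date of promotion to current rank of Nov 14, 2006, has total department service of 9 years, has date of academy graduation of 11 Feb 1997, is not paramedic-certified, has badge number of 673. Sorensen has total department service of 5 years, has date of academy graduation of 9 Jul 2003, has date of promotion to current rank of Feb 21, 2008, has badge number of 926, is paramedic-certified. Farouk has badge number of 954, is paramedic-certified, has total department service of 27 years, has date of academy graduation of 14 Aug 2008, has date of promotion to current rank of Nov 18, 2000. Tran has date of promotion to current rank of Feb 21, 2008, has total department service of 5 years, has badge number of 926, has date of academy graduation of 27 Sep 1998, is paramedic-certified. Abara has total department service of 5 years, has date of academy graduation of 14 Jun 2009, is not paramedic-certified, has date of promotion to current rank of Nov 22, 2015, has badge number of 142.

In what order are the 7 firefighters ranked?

Farouk, Marino, Haddad, Tran, Sorensen, Abara, Greco

By total department service (higher first): Farouk (27 years); then Marino (22 years); then Haddad (9 years); then Tran, Sorensen and Abara (each 5 years); then Greco (1 year).
Among Tran, Sorensen and Abara, paramedic-certified before not paramedic-certified: Tran and Sorensen (paramedic-certified) before Abara (not paramedic-certified).
Tran and Sorensen both have badge number 926, so the next rule applies.
Tran and Sorensen both have date of promotion to current rank Feb 21, 2008, so the next rule applies.
Among Tran and Sorensen, by date of academy graduation (earlier first): Tran (27 Sep 1998) before Sorensen (9 Jul 2003).
Full order: Farouk, Marino, Haddad, Tran, Sorensen, Abara, Greco.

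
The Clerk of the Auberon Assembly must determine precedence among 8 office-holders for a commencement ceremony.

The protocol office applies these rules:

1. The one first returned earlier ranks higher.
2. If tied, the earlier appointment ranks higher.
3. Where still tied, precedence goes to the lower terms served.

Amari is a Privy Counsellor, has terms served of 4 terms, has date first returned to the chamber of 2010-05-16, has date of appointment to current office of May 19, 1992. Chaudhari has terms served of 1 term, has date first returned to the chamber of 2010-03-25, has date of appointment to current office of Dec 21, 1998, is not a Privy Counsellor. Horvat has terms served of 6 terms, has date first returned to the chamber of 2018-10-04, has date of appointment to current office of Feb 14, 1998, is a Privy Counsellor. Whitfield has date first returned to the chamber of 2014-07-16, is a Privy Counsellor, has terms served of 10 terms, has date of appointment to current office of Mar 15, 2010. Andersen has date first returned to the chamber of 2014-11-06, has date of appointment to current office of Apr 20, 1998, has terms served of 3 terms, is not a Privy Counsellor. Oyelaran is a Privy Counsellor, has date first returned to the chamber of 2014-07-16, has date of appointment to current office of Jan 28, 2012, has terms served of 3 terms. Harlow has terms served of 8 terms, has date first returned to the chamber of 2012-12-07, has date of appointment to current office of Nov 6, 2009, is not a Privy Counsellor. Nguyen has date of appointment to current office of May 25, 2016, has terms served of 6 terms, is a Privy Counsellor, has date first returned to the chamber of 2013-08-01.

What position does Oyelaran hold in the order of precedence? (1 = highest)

By date first returned to the chamber (earlier first): Chaudhari (2010-03-25); then Amari (2010-05-16); then Harlow (2012-12-07); then Nguyen (2013-08-01); then Whitfield and Oyelaran (both 2014-07-16); then Andersen (2014-11-06); then Horvat (2018-10-04).
Among Whitfield and Oyelaran, by date of appointment to current office (earlier first): Whitfield (Mar 15, 2010) before Oyelaran (Jan 28, 2012).
Order: Chaudhari, Amari, Harlow, Nguyen, Whitfield, Oyelaran, Andersen, Horvat. So position 6.

6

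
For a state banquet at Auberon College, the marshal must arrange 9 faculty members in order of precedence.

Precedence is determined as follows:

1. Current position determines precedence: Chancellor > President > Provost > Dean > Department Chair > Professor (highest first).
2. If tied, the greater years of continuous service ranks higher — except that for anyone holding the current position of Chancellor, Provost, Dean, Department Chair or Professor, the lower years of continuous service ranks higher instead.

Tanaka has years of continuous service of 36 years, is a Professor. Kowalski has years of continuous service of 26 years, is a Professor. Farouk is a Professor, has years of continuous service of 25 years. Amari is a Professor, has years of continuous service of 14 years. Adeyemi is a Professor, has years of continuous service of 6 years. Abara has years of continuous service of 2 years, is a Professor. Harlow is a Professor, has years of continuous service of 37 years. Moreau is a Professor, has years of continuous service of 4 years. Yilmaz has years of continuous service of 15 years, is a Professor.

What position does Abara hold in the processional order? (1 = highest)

1

By current position: Abara, Moreau, Adeyemi, Amari, Yilmaz, Farouk, Kowalski, Tanaka and Harlow (Professor).
Among Abara, Moreau, Adeyemi, Amari, Yilmaz, Farouk, Kowalski, Tanaka and Harlow, by years of continuous service (lower first) (reversed rule for this group): Abara (2 years) before Moreau (4 years) before Adeyemi (6 years) before Amari (14 years) before Yilmaz (15 years) before Farouk (25 years) before Kowalski (26 years) before Tanaka (36 years) before Harlow (37 years).
Order: Abara, Moreau, Adeyemi, Amari, Yilmaz, Farouk, Kowalski, Tanaka, Harlow. So position 1.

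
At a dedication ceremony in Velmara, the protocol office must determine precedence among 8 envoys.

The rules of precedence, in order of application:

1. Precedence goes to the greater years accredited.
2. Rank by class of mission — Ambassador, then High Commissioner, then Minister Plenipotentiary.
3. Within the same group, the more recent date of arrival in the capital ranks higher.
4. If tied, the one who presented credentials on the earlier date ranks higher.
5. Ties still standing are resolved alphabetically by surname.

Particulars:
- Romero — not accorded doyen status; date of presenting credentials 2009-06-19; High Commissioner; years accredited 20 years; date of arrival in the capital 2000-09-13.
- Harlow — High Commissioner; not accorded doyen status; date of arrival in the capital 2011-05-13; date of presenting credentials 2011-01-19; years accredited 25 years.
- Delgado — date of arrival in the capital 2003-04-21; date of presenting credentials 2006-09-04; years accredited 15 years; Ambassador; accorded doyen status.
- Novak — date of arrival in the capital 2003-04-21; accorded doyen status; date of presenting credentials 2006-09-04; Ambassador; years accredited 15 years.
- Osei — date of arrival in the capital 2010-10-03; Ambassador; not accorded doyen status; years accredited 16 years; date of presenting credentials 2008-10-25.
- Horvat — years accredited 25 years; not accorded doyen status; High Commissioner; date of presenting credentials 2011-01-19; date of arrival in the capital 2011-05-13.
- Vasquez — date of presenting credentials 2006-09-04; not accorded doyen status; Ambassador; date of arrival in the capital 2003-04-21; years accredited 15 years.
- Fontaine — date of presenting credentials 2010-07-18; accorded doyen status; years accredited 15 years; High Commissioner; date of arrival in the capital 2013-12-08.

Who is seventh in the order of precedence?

Vasquez

By years accredited (higher first): Harlow and Horvat (both 25 years); then Romero (20 years); then Osei (16 years); then Delgado, Novak, Vasquez and Fontaine (each 15 years).
Harlow and Horvat are each High Commissioner, so the next rule applies.
Harlow and Horvat both have date of arrival in the capital 2011-05-13, so the next rule applies.
Harlow and Horvat both have date of presenting credentials 2011-01-19, so the next rule applies.
Among Harlow and Horvat, alphabetically by surname: Harlow before Horvat.
Among Delgado, Novak, Vasquez and Fontaine, by class of mission: Delgado, Novak and Vasquez (Ambassador) before Fontaine (High Commissioner).
Delgado, Novak and Vasquez all have date of arrival in the capital 2003-04-21, so the next rule applies.
Delgado, Novak and Vasquez all have date of presenting credentials 2006-09-04, so the next rule applies.
Among Delgado, Novak and Vasquez, alphabetically by surname: Delgado before Novak before Vasquez.
Order: Harlow, Horvat, Romero, Osei, Delgado, Novak, Vasquez, Fontaine.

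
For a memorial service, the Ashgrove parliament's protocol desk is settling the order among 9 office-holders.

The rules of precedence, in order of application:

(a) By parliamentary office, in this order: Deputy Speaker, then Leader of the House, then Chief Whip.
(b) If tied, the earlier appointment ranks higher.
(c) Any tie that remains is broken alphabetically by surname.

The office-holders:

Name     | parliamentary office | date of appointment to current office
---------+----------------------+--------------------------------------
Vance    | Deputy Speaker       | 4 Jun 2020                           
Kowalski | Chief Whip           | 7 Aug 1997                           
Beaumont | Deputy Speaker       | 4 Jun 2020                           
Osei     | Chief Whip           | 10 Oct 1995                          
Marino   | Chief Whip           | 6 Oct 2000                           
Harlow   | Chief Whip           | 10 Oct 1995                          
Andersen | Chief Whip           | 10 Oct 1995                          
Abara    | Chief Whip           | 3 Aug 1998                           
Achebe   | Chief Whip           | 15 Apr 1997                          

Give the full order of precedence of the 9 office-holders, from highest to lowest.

By parliamentary office: Beaumont and Vance (Deputy Speaker); then Andersen, Harlow, Osei, Achebe, Kowalski, Abara and Marino (Chief Whip).
Beaumont and Vance both have date of appointment to current office 4 Jun 2020, so the next rule applies.
Among Beaumont and Vance, alphabetically by surname: Beaumont before Vance.
Among Andersen, Harlow, Osei, Achebe, Kowalski, Abara and Marino, by date of appointment to current office (earlier first): Andersen, Harlow and Osei (10 Oct 1995) before Achebe (15 Apr 1997) before Kowalski (7 Aug 1997) before Abara (3 Aug 1998) before Marino (6 Oct 2000).
Among Andersen, Harlow and Osei, alphabetically by surname: Andersen before Harlow before Osei.
Full order: Beaumont, Vance, Andersen, Harlow, Osei, Achebe, Kowalski, Abara, Marino.

Beaumont, Vance, Andersen, Harlow, Osei, Achebe, Kowalski, Abara, Marino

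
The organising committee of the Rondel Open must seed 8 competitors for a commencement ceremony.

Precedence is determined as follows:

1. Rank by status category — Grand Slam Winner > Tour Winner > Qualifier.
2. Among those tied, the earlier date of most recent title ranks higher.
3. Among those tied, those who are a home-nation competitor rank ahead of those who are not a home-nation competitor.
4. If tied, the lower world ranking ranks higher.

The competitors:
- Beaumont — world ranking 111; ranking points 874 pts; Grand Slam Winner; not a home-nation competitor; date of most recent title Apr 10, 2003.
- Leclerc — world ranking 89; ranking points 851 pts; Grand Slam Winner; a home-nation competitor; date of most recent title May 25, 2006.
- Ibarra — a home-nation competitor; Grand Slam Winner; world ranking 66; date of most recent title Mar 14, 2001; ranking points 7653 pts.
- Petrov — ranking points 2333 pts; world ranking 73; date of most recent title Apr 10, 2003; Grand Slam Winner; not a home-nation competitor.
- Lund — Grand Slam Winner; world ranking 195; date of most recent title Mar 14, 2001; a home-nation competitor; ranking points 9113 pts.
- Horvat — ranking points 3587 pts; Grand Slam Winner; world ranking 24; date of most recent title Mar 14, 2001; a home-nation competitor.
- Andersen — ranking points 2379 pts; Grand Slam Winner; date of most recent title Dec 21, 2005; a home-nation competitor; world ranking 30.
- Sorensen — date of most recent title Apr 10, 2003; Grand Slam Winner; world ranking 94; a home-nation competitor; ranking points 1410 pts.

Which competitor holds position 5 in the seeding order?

By status category: Horvat, Ibarra, Lund, Sorensen, Petrov, Beaumont, Andersen and Leclerc (Grand Slam Winner).
Among Horvat, Ibarra, Lund, Sorensen, Petrov, Beaumont, Andersen and Leclerc, by date of most recent title (earlier first): Horvat, Ibarra and Lund (Mar 14, 2001) before Sorensen, Petrov and Beaumont (Apr 10, 2003) before Andersen (Dec 21, 2005) before Leclerc (May 25, 2006).
Horvat, Ibarra and Lund are each a home-nation competitor, so the next rule applies.
Among Horvat, Ibarra and Lund, by world ranking (lower first): Horvat (24) before Ibarra (66) before Lund (195).
Among Sorensen, Petrov and Beaumont, a home-nation competitor before not a home-nation competitor: Sorensen (a home-nation competitor) before Petrov and Beaumont (not a home-nation competitor).
Among Petrov and Beaumont, by world ranking (lower first): Petrov (73) before Beaumont (111).
Order: Horvat, Ibarra, Lund, Sorensen, Petrov, Beaumont, Andersen, Leclerc.

Petrov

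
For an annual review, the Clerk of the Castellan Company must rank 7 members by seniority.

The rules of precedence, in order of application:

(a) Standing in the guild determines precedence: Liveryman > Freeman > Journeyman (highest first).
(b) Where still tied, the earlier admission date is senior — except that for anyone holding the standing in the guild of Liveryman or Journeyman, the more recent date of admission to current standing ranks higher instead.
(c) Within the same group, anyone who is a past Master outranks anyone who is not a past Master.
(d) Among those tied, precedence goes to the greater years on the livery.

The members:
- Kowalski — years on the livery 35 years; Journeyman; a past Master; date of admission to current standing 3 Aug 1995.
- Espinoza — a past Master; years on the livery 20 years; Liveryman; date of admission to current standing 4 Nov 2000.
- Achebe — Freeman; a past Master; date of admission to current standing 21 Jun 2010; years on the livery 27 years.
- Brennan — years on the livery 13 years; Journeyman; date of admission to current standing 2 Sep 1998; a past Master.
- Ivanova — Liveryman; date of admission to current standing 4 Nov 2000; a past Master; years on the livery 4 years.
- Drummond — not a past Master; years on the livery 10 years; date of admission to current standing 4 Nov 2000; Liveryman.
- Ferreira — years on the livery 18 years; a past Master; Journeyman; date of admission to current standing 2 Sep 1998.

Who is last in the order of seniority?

By standing in the guild: Espinoza, Ivanova and Drummond (Liveryman); then Achebe (Freeman); then Ferreira, Brennan and Kowalski (Journeyman).
Espinoza, Ivanova and Drummond all have date of admission to current standing 4 Nov 2000, so the next rule applies.
Among Espinoza, Ivanova and Drummond, a past Master before not a past Master: Espinoza and Ivanova (a past Master) before Drummond (not a past Master).
Among Espinoza and Ivanova, by years on the livery (higher first): Espinoza (20 years) before Ivanova (4 years).
Among Ferreira, Brennan and Kowalski, by date of admission to current standing (later first) (reversed rule for this group): Ferreira and Brennan (2 Sep 1998) before Kowalski (3 Aug 1995).
Ferreira and Brennan are each a past Master, so the next rule applies.
Among Ferreira and Brennan, by years on the livery (higher first): Ferreira (18 years) before Brennan (13 years).
Order: Espinoza, Ivanova, Drummond, Achebe, Ferreira, Brennan, Kowalski.

Kowalski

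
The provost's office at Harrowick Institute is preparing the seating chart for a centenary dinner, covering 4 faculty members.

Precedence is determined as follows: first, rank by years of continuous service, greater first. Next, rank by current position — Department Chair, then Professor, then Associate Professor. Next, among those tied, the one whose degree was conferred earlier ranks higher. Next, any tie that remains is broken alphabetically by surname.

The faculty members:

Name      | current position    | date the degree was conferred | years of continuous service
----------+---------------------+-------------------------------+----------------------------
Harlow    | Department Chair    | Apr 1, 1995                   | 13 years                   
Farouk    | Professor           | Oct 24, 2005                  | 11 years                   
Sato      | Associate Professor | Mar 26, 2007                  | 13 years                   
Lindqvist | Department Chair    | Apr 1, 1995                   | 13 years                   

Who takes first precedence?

By years of continuous service (higher first): Harlow, Lindqvist and Sato (each 13 years); then Farouk (11 years).
Among Harlow, Lindqvist and Sato, by current position: Harlow and Lindqvist (Department Chair) before Sato (Associate Professor).
Harlow and Lindqvist both have date the degree was conferred Apr 1, 1995, so the next rule applies.
Among Harlow and Lindqvist, alphabetically by surname: Harlow before Lindqvist.
Order: Harlow, Lindqvist, Sato, Farouk.

Harlow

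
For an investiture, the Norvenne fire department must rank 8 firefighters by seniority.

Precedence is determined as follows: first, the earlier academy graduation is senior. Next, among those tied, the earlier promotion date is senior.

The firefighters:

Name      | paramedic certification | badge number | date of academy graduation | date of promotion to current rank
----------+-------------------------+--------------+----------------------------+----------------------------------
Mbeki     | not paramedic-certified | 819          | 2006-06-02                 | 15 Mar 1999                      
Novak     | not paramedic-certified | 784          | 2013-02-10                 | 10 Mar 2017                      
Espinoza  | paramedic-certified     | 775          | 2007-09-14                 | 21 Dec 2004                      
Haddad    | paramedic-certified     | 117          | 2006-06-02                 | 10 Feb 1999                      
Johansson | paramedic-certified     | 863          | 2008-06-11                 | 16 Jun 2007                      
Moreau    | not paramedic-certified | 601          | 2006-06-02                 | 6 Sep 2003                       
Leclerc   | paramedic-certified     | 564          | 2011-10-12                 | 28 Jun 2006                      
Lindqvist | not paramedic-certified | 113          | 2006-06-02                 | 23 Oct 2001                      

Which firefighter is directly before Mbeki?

Haddad

By date of academy graduation (earlier first): Haddad, Mbeki, Lindqvist and Moreau (each 2006-06-02); then Espinoza (2007-09-14); then Johansson (2008-06-11); then Leclerc (2011-10-12); then Novak (2013-02-10).
Among Haddad, Mbeki, Lindqvist and Moreau, by date of promotion to current rank (earlier first): Haddad (10 Feb 1999) before Mbeki (15 Mar 1999) before Lindqvist (23 Oct 2001) before Moreau (6 Sep 2003).
Order: Haddad, Mbeki, Lindqvist, Moreau, Espinoza, Johansson, Leclerc, Novak.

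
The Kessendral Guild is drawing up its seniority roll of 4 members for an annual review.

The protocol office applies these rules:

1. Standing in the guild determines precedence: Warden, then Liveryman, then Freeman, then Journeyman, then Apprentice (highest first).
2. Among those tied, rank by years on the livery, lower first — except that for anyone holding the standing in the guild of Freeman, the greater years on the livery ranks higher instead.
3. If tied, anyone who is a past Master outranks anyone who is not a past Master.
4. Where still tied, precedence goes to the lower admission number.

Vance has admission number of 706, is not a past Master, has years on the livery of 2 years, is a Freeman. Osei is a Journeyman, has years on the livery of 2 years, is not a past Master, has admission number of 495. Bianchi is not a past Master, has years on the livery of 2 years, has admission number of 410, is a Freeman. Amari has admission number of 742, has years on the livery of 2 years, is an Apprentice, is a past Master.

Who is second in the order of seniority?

By standing in the guild: Bianchi and Vance (Freeman); then Osei (Journeyman); then Amari (Apprentice).
Bianchi and Vance both have years on the livery 2 years, so the next rule applies.
Bianchi and Vance are each not a past Master, so the next rule applies.
Among Bianchi and Vance, by admission number (lower first): Bianchi (410) before Vance (706).
Order: Bianchi, Vance, Osei, Amari.

Vance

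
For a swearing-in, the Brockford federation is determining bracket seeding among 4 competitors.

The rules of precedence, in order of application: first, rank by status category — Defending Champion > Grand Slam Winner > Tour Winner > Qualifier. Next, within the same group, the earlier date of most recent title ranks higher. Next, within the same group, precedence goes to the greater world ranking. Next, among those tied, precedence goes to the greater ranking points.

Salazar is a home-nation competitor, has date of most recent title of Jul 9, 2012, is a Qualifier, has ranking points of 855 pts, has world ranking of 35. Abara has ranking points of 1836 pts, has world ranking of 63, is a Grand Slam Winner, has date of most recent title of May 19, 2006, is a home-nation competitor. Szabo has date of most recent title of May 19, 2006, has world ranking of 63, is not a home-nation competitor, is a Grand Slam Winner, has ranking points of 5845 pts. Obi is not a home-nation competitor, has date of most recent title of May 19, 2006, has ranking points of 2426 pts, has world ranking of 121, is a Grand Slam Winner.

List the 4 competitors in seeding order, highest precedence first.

Obi, Szabo, Abara, Salazar

By status category: Obi, Szabo and Abara (Grand Slam Winner); then Salazar (Qualifier).
Obi, Szabo and Abara all have date of most recent title May 19, 2006, so the next rule applies.
Among Obi, Szabo and Abara, by world ranking (higher first): Obi (121) before Szabo and Abara (63).
Among Szabo and Abara, by ranking points (higher first): Szabo (5845 pts) before Abara (1836 pts).
Full order: Obi, Szabo, Abara, Salazar.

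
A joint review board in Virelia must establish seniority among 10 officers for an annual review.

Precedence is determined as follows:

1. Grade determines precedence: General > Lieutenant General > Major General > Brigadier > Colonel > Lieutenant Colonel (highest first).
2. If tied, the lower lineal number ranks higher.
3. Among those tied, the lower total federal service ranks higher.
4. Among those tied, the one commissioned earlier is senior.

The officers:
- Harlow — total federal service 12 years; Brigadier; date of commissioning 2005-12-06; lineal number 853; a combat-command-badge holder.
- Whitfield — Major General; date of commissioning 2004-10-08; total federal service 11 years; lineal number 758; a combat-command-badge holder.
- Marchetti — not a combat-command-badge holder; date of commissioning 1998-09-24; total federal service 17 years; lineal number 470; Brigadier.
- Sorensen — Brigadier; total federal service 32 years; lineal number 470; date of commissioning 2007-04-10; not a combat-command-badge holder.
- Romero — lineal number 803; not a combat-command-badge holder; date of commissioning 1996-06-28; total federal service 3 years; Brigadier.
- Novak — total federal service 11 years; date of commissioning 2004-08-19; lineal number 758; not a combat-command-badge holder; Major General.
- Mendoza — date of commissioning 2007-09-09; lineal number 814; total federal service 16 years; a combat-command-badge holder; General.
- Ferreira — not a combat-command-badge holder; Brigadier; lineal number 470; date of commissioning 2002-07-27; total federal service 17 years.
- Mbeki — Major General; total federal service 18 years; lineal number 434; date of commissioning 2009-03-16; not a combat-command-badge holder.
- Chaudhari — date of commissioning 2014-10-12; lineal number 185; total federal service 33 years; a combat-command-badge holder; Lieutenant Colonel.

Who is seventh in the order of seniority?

By grade: Mendoza (General); then Mbeki, Novak and Whitfield (Major General); then Marchetti, Ferreira, Sorensen, Romero and Harlow (Brigadier); then Chaudhari (Lieutenant Colonel).
Among Mbeki, Novak and Whitfield, by lineal number (lower first): Mbeki (434) before Novak and Whitfield (758).
Novak and Whitfield both have total federal service 11 years, so the next rule applies.
Among Novak and Whitfield, by date of commissioning (earlier first): Novak (2004-08-19) before Whitfield (2004-10-08).
Among Marchetti, Ferreira, Sorensen, Romero and Harlow, by lineal number (lower first): Marchetti, Ferreira and Sorensen (470) before Romero (803) before Harlow (853).
Among Marchetti, Ferreira and Sorensen, by total federal service (lower first): Marchetti and Ferreira (17 years) before Sorensen (32 years).
Among Marchetti and Ferreira, by date of commissioning (earlier first): Marchetti (1998-09-24) before Ferreira (2002-07-27).
Order: Mendoza, Mbeki, Novak, Whitfield, Marchetti, Ferreira, Sorensen, Romero, Harlow, Chaudhari.

Sorensen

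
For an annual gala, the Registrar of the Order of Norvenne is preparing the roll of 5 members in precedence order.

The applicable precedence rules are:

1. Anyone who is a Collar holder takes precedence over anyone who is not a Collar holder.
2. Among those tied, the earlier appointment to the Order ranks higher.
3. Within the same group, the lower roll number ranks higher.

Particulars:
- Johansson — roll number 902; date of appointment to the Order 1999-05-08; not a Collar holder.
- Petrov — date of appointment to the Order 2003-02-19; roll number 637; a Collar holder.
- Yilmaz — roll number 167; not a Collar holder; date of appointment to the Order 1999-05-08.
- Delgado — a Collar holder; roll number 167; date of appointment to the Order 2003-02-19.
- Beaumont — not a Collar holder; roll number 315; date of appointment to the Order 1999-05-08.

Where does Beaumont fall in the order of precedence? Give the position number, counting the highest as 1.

By the first rule: Delgado and Petrov (both a Collar holder); then Yilmaz, Beaumont and Johansson (each not a Collar holder).
Delgado and Petrov both have date of appointment to the Order 2003-02-19, so the next rule applies.
Among Delgado and Petrov, by roll number (lower first): Delgado (167) before Petrov (637).
Yilmaz, Beaumont and Johansson all have date of appointment to the Order 1999-05-08, so the next rule applies.
Among Yilmaz, Beaumont and Johansson, by roll number (lower first): Yilmaz (167) before Beaumont (315) before Johansson (902).
Order: Delgado, Petrov, Yilmaz, Beaumont, Johansson. So position 4.

4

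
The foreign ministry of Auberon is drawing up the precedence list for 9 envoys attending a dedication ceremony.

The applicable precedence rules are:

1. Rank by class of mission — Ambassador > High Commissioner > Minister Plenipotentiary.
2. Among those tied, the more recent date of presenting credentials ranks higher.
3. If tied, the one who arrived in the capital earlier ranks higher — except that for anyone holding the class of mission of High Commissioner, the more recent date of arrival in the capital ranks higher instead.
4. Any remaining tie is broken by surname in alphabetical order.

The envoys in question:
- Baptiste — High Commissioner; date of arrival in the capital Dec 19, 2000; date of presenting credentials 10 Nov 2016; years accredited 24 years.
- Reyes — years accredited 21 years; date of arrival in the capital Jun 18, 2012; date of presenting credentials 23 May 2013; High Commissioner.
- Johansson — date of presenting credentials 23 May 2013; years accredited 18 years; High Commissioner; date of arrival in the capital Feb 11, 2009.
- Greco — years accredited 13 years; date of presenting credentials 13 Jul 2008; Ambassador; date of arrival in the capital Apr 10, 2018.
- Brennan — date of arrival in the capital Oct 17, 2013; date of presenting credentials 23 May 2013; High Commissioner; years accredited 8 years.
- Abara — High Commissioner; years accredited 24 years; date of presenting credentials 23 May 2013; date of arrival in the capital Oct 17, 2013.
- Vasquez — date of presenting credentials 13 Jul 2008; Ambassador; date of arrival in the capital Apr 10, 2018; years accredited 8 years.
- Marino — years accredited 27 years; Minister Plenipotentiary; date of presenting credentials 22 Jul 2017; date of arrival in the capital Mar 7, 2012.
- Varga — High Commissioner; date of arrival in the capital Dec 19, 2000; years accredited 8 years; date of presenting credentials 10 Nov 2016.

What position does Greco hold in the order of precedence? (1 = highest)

1

By class of mission: Greco and Vasquez (Ambassador); then Baptiste, Varga, Abara, Brennan, Reyes and Johansson (High Commissioner); then Marino (Minister Plenipotentiary).
Greco and Vasquez both have date of presenting credentials 13 Jul 2008, so the next rule applies.
Greco and Vasquez both have date of arrival in the capital Apr 10, 2018, so the next rule applies.
Among Greco and Vasquez, alphabetically by surname: Greco before Vasquez.
Among Baptiste, Varga, Abara, Brennan, Reyes and Johansson, by date of presenting credentials (later first): Baptiste and Varga (10 Nov 2016) before Abara, Brennan, Reyes and Johansson (23 May 2013).
Baptiste and Varga both have date of arrival in the capital Dec 19, 2000, so the next rule applies.
Among Baptiste and Varga, alphabetically by surname: Baptiste before Varga.
Among Abara, Brennan, Reyes and Johansson, by date of arrival in the capital (later first) (reversed rule for this group): Abara and Brennan (Oct 17, 2013) before Reyes (Jun 18, 2012) before Johansson (Feb 11, 2009).
Among Abara and Brennan, alphabetically by surname: Abara before Brennan.
Order: Greco, Vasquez, Baptiste, Varga, Abara, Brennan, Reyes, Johansson, Marino. So position 1.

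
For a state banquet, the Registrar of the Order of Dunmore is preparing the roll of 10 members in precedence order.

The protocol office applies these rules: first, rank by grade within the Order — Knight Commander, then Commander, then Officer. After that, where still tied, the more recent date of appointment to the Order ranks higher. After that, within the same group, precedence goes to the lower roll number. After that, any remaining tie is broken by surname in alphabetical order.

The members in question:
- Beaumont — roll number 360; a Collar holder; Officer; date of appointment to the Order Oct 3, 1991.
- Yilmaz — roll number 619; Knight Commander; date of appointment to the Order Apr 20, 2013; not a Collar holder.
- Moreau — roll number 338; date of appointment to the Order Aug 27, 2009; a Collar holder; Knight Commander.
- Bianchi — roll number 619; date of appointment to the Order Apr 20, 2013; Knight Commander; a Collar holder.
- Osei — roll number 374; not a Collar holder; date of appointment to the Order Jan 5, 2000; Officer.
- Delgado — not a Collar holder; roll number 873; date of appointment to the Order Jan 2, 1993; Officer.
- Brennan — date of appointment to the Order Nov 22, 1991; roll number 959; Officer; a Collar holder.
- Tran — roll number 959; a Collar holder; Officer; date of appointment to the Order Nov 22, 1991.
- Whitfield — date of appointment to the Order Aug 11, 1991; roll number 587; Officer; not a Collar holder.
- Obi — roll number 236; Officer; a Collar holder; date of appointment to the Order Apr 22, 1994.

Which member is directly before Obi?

Osei

By grade within the Order: Bianchi, Yilmaz and Moreau (Knight Commander); then Osei, Obi, Delgado, Brennan, Tran, Beaumont and Whitfield (Officer).
Among Bianchi, Yilmaz and Moreau, by date of appointment to the Order (later first): Bianchi and Yilmaz (Apr 20, 2013) before Moreau (Aug 27, 2009).
Bianchi and Yilmaz both have roll number 619, so the next rule applies.
Among Bianchi and Yilmaz, alphabetically by surname: Bianchi before Yilmaz.
Among Osei, Obi, Delgado, Brennan, Tran, Beaumont and Whitfield, by date of appointment to the Order (later first): Osei (Jan 5, 2000) before Obi (Apr 22, 1994) before Delgado (Jan 2, 1993) before Brennan and Tran (Nov 22, 1991) before Beaumont (Oct 3, 1991) before Whitfield (Aug 11, 1991).
Brennan and Tran both have roll number 959, so the next rule applies.
Among Brennan and Tran, alphabetically by surname: Brennan before Tran.
Order: Bianchi, Yilmaz, Moreau, Osei, Obi, Delgado, Brennan, Tran, Beaumont, Whitfield.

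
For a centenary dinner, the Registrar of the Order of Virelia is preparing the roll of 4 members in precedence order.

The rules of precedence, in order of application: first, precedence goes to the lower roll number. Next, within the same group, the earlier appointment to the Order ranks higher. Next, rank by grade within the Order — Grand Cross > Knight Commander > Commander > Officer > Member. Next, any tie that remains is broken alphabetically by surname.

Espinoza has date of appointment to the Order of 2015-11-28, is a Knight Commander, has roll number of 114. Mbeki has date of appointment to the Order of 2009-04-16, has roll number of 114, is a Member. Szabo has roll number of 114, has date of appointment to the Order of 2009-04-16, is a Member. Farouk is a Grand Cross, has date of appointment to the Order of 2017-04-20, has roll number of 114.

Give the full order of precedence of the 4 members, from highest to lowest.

Mbeki, Szabo, Espinoza, Farouk

By roll number (lower first): Mbeki, Szabo, Espinoza and Farouk (each 114).
Among Mbeki, Szabo, Espinoza and Farouk, by date of appointment to the Order (earlier first): Mbeki and Szabo (2009-04-16) before Espinoza (2015-11-28) before Farouk (2017-04-20).
Mbeki and Szabo are each Member, so the next rule applies.
Among Mbeki and Szabo, alphabetically by surname: Mbeki before Szabo.
Full order: Mbeki, Szabo, Espinoza, Farouk.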